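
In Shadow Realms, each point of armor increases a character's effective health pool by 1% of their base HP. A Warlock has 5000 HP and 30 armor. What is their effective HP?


EHP = 5000 * (1 + 30/100)
= 5000 * (1 + 0.3)
= 5000 * 1.3
= 6500.0

6500.0 EHP


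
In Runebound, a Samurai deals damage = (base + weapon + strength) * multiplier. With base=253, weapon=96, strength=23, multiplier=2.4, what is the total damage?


Sum base + weapon + str = 253 + 96 + 23 = 372
Multiply by 2.4:
372 * 2.4 = 892.8

892.8 damage


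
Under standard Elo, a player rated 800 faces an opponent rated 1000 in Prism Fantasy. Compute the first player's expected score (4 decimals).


Elo expected score: Ea = 1/(1 + 10^((Rb-Ra)/400))
Rb - Ra = 1000 - 800 = 200
(Rb-Ra)/400 = 200/400 = 0.5
10^0.5 = 3.162278
Ea = 1/(1 + 3.162278) = 1/4.162278 = 0.2403

0.2403


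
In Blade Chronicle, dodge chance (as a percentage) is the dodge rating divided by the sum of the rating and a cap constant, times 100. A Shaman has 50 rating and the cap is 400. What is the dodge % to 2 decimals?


dodge% = 50 / (50 + 400) * 100
= 50 / 450 * 100
= 0.111111 * 100
= 11.11%

11.11%


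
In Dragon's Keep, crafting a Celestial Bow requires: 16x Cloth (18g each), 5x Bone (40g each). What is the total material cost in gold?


Cost breakdown:
  Cloth: 16 * 18 = 288
  Bone: 5 * 40 = 200
Total = 288 + 200 = 488

488 gold


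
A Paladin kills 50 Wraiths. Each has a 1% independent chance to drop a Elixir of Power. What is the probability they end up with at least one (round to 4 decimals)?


P(at least one) = 1 - P(none) = 1 - (1-p)^n
p = 1/100 = 0.01
1 - p = 0.99
(1 - p)^50 = 0.99^50 = 0.605006
P(at least one) = 1 - 0.605006 = 0.3950

0.3950


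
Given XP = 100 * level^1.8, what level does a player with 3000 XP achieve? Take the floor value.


XP = 100 * level^1.8, so level = (XP / 100)^(1/1.8)
= (3000 / 100)^(1/1.8)
= 30.0^0.5556
= 6.6164
Floor: level = 6

level 6


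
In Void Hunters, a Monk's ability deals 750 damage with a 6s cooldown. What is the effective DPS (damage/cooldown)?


DPS = damage / cooldown
= 750 / 6
= 125.00

125.00 DPS


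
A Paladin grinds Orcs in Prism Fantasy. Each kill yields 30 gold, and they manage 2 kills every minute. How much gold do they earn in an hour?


Gold per minute = 30 * 2 = 60
Gold per hour = 60 * 60 = 3600

3600 gold/hour


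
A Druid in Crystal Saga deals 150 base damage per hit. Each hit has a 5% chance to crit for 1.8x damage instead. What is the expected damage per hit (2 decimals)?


E[dmg] = base * (1 + crit_chance * (crit_mult - 1))
cc as decimal = 5/100 = 0.05
cm - 1 = 1.8 - 1 = 0.8
Bonus factor = 0.05 * 0.8 = 0.04
Total multiplier = 1 + 0.04 = 1.04
Expected damage = 150 * 1.04 = 156.00

156.00 damage


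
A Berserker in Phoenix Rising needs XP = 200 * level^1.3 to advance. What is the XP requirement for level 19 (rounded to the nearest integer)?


XP = 200 * level^1.3
Substitute level = 19:
XP = 200 * 19^1.3
= 200 * 45.96
= 9192

9192 XP


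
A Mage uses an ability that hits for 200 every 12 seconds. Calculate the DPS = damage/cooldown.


DPS = damage / cooldown
= 200 / 12
= 16.67

16.67 DPS


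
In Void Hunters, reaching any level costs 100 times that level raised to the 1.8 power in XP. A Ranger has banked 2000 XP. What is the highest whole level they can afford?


XP = 100 * level^1.8, so level = (XP / 100)^(1/1.8)
= (2000 / 100)^(1/1.8)
= 20.0^0.5556
= 5.282
Floor: level = 5

level 5


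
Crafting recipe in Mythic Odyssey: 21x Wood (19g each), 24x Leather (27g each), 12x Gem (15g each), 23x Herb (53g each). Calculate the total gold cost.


Cost breakdown:
  Wood: 21 * 19 = 399
  Leather: 24 * 27 = 648
  Gem: 12 * 15 = 180
  Herb: 23 * 53 = 1219
Total = 399 + 648 + 180 + 1219 = 2446

2446 gold


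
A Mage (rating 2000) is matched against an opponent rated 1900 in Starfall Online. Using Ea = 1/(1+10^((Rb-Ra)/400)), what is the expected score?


Elo expected score: Ea = 1/(1 + 10^((Rb-Ra)/400))
Rb - Ra = 1900 - 2000 = -100
(Rb-Ra)/400 = -100/400 = -0.25
10^-0.25 = 0.562341
Ea = 1/(1 + 0.562341) = 1/1.562341 = 0.6401

0.6401


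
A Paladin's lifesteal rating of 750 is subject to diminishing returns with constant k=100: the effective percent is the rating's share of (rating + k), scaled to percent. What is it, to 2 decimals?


effective% = rating / (rating + k) * 100
= 750 / (750 + 100) * 100
= 750 / 850 * 100
= 0.882353 * 100
= 88.24%

88.24%


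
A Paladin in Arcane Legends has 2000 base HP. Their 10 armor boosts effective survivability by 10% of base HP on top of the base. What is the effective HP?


EHP = 2000 * (1 + 10/100)
= 2000 * (1 + 0.1)
= 2000 * 1.1
= 2200.0

2200.0 EHP


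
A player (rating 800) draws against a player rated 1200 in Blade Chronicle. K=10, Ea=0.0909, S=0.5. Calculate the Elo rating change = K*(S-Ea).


Elo update: delta = K * (S - Ea), where S = 0.5 (draws)
S - Ea = 0.5 - 0.0909 = 0.4091
Rating change = 10 * 0.4091
= 4.09

4.09 rating points


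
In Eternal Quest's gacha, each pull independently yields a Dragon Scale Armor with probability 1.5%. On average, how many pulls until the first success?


Expected pulls for a geometric distribution = 1/p = 100 / rate%
= 100 / 1.5
= 66.67

66.67 pulls


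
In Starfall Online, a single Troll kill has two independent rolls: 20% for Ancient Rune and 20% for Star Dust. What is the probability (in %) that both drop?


For independent events, P(both) = P(A) * P(B)
= 20% * 20%
= 400 / 100 %
= 4.0%

4.0%


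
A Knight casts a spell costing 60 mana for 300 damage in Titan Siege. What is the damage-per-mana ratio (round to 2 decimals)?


Efficiency = damage / mana
= 300 / 60
= 5.00

5.00 dmg/mana


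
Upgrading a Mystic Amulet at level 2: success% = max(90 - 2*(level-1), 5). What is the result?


raw_rate = 90 - 2 * (2 - 1)
= 90 - 2 * 1
= 90 - 2
= 88
Apply floor: max(88, 5) = 88%

88%


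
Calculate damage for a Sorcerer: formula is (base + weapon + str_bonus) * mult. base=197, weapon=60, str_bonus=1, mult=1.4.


Sum base + weapon + str = 197 + 60 + 1 = 258
Multiply by 1.4:
258 * 1.4 = 361.2

361.2 damage


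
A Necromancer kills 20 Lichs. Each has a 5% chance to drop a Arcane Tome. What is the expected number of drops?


Expected drops = kills * (drop_rate / 100)
= 20 * (5 / 100)
= 20 * 0.05
= 1.0

1.0 drops


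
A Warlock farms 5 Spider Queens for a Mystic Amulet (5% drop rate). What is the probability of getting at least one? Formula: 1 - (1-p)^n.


P(at least one) = 1 - P(none) = 1 - (1-p)^n
p = 5/100 = 0.05
1 - p = 0.95
(1 - p)^5 = 0.95^5 = 0.773781
P(at least one) = 1 - 0.773781 = 0.2262

0.2262


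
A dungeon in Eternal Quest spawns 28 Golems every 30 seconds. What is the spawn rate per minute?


Spawns per minute = count * (60 / interval)
= 28 * (60 / 30)
= 28 * 2.0
= 56.0

56.0 per minute


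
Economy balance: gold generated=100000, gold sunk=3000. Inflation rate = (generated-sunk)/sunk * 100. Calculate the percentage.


Net gold = 100000 - 3000 = 97000
Inflation rate = net / sunk * 100 = 97000 / 3000 * 100
= 32.333333 * 100
= 3233.33%

3233.33%


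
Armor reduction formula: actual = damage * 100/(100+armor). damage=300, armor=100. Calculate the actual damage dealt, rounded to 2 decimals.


actual = 300 * 100 / (100 + 100)
= 300 * 100 / 200
= 30000 / 200
= 150.00

150.00 damage


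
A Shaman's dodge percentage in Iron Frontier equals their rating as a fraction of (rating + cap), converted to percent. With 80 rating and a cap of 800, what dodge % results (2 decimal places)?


dodge% = 80 / (80 + 800) * 100
= 80 / 880 * 100
= 0.090909 * 100
= 9.09%

9.09%


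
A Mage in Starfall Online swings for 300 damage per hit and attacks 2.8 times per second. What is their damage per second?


DPS = damage * attack_speed
= 300 * 2.8
= 840.0

840.0 DPS


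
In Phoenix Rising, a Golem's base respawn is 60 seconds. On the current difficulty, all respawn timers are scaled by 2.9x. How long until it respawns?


Respawn time = base * multiplier
= 60 * 2.9
= 174.0 seconds

174.0 seconds


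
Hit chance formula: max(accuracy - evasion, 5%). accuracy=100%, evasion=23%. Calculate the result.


accuracy - evasion = 100 - 23 = 77
Apply floor: max(77, 5) = 77
Hit chance = 77%

77%


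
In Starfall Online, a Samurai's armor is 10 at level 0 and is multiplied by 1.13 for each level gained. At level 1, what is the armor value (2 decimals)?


value = base * growth^level
= 10 * 1.13^1
= 10 * 1.13
= 11.30

11.30 armor


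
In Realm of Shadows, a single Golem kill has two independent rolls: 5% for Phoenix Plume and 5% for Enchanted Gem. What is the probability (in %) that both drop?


For independent events, P(both) = P(A) * P(B)
= 5% * 5%
= 25 / 100 %
= 0.25%

0.25%


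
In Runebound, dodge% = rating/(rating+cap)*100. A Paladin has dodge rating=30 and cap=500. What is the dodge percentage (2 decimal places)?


dodge% = 30 / (30 + 500) * 100
= 30 / 530 * 100
= 0.056604 * 100
= 5.66%

5.66%


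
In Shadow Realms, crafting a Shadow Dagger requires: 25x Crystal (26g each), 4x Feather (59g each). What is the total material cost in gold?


Cost breakdown:
  Crystal: 25 * 26 = 650
  Feather: 4 * 59 = 236
Total = 650 + 236 = 886

886 gold


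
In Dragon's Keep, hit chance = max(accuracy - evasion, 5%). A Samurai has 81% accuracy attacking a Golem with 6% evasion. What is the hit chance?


accuracy - evasion = 81 - 6 = 75
Apply floor: max(75, 5) = 75
Hit chance = 75%

75%


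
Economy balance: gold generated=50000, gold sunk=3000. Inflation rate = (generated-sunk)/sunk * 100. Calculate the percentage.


Net gold = 50000 - 3000 = 47000
Inflation rate = net / sunk * 100 = 47000 / 3000 * 100
= 15.666667 * 100
= 1566.67%

1566.67%


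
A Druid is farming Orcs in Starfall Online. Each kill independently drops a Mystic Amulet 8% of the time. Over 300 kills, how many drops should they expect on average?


Expected drops = kills * (drop_rate / 100)
= 300 * (8 / 100)
= 300 * 0.08
= 24.0

24.0 drops


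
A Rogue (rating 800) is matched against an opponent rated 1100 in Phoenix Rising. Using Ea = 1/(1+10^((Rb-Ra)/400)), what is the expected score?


Elo expected score: Ea = 1/(1 + 10^((Rb-Ra)/400))
Rb - Ra = 1100 - 800 = 300
(Rb-Ra)/400 = 300/400 = 0.75
10^0.75 = 5.623413
Ea = 1/(1 + 5.623413) = 1/6.623413 = 0.1510

0.1510


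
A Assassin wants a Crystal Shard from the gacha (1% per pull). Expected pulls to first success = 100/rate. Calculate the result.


Expected pulls for a geometric distribution = 1/p = 100 / rate%
= 100 / 1
= 100.0

100.0 pulls


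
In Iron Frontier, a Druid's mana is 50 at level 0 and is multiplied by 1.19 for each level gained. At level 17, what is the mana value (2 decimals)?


value = base * growth^level
= 50 * 1.19^17
= 50 * 19.244133
= 962.21

962.21 mana


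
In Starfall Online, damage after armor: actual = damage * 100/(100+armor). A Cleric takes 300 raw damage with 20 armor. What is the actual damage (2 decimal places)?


actual = 300 * 100 / (100 + 20)
= 300 * 100 / 120
= 30000 / 120
= 250.00

250.00 damage


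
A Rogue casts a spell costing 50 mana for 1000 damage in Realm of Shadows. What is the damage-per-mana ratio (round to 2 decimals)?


Efficiency = damage / mana
= 1000 / 50
= 20.00

20.00 dmg/mana


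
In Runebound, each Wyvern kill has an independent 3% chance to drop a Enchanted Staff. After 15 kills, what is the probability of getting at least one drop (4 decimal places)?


P(at least one) = 1 - P(none) = 1 - (1-p)^n
p = 3/100 = 0.03
1 - p = 0.97
(1 - p)^15 = 0.97^15 = 0.633251
P(at least one) = 1 - 0.633251 = 0.3667

0.3667


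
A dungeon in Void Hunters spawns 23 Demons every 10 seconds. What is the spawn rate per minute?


Spawns per minute = count * (60 / interval)
= 23 * (60 / 10)
= 23 * 6.0
= 138.0

138.0 per minute


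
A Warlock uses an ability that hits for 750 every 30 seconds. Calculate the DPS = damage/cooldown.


DPS = damage / cooldown
= 750 / 30
= 25.00

25.00 DPS


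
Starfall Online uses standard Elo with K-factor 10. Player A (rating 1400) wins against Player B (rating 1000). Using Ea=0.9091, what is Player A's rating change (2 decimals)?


Elo update: delta = K * (S - Ea), where S = 1 (wins)
S - Ea = 1 - 0.9091 = 0.0909
Rating change = 10 * 0.0909
= 0.91

0.91 rating points


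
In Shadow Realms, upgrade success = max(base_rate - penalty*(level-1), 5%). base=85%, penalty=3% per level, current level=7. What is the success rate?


raw_rate = 85 - 3 * (7 - 1)
= 85 - 3 * 6
= 85 - 18
= 67
Apply floor: max(67, 5) = 67%

67%


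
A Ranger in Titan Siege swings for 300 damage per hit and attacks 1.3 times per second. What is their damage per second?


DPS = damage * attack_speed
= 300 * 1.3
= 390.0

390.0 DPS


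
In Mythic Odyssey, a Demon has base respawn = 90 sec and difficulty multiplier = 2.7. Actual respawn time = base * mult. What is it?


Respawn time = base * multiplier
= 90 * 2.7
= 243.0 seconds

243.0 seconds


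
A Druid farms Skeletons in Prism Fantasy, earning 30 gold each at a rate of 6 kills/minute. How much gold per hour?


Gold per minute = 30 * 6 = 180
Gold per hour = 180 * 60 = 10800

10800 gold/hour


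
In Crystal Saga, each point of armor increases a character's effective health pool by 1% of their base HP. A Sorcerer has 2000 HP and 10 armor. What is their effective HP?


EHP = 2000 * (1 + 10/100)
= 2000 * (1 + 0.1)
= 2000 * 1.1
= 2200.0

2200.0 EHP


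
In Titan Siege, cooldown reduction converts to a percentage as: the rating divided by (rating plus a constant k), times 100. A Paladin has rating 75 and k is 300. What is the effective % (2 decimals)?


effective% = rating / (rating + k) * 100
= 75 / (75 + 300) * 100
= 75 / 375 * 100
= 0.2 * 100
= 20.00%

20.00%


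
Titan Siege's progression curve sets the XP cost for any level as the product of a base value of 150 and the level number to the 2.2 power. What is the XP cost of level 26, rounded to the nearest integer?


XP = 150 * level^2.2
Substitute level = 26:
XP = 150 * 26^2.2
= 150 * 1297.0041
= 194551

194551 XP


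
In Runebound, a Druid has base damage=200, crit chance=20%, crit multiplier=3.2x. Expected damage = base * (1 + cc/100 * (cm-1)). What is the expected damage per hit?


E[dmg] = base * (1 + crit_chance * (crit_mult - 1))
cc as decimal = 20/100 = 0.2
cm - 1 = 3.2 - 1 = 2.2
Bonus factor = 0.2 * 2.2 = 0.44
Total multiplier = 1 + 0.44 = 1.44
Expected damage = 200 * 1.44 = 288.00

288.00 damage


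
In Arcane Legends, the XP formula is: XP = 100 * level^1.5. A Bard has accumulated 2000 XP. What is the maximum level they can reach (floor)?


XP = 100 * level^1.5, so level = (XP / 100)^(1/1.5)
= (2000 / 100)^(1/1.5)
= 20.0^0.6667
= 7.3681
Floor: level = 7

level 7


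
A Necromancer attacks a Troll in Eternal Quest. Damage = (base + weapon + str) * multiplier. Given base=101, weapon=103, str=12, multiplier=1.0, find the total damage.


Sum base + weapon + str = 101 + 103 + 12 = 216
Multiply by 1.0:
216 * 1.0 = 216.0

216.0 damage


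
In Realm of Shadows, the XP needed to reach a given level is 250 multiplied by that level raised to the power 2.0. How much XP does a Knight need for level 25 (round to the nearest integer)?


XP = 250 * level^2.0
Substitute level = 25:
XP = 250 * 25^2.0
= 250 * 625.0
= 156250

156250 XP


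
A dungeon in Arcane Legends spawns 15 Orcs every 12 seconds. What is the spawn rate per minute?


Spawns per minute = count * (60 / interval)
= 15 * (60 / 12)
= 15 * 5.0
= 75.0

75.0 per minute


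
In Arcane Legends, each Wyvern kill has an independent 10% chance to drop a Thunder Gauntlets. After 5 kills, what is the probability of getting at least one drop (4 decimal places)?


P(at least one) = 1 - P(none) = 1 - (1-p)^n
p = 10/100 = 0.1
1 - p = 0.9
(1 - p)^5 = 0.9^5 = 0.590490
P(at least one) = 1 - 0.590490 = 0.4095

0.4095


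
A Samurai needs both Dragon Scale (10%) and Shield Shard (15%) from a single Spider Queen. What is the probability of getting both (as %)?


For independent events, P(both) = P(A) * P(B)
= 10% * 15%
= 150 / 100 %
= 1.5%

1.5%


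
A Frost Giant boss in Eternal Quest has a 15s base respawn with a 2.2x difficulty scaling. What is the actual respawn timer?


Respawn time = base * multiplier
= 15 * 2.2
= 33.0 seconds

33.0 seconds


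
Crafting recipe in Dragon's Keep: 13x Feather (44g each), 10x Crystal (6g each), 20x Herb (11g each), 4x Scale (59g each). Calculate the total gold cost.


Cost breakdown:
  Feather: 13 * 44 = 572
  Crystal: 10 * 6 = 60
  Herb: 20 * 11 = 220
  Scale: 4 * 59 = 236
Total = 572 + 60 + 220 + 236 = 1088

1088 gold


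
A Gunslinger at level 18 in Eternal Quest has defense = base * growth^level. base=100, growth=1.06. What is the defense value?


value = base * growth^level
= 100 * 1.06^18
= 100 * 2.854339
= 285.43

285.43 defense


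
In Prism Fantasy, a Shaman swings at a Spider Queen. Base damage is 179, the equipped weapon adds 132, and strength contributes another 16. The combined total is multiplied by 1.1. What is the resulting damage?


Sum base + weapon + str = 179 + 132 + 16 = 327
Multiply by 1.1:
327 * 1.1 = 359.7

359.7 damage


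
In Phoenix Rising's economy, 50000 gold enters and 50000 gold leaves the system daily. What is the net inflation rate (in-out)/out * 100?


Net gold = 50000 - 50000 = 0
Inflation rate = net / sunk * 100 = 0 / 50000 * 100
= 0.0 * 100
= 0.00%

0.00%


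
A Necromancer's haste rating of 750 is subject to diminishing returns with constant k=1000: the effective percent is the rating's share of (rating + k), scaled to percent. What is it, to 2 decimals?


effective% = rating / (rating + k) * 100
= 750 / (750 + 1000) * 100
= 750 / 1750 * 100
= 0.428571 * 100
= 42.86%

42.86%


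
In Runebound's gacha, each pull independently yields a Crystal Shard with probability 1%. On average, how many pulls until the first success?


Expected pulls for a geometric distribution = 1/p = 100 / rate%
= 100 / 1
= 100.0

100.0 pulls


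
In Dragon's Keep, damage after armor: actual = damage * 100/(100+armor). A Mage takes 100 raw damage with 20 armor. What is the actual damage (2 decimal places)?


actual = 100 * 100 / (100 + 20)
= 100 * 100 / 120
= 10000 / 120
= 83.33

83.33 damage


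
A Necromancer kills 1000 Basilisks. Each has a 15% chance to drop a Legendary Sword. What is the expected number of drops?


Expected drops = kills * (drop_rate / 100)
= 1000 * (15 / 100)
= 1000 * 0.15
= 150.0

150.0 drops


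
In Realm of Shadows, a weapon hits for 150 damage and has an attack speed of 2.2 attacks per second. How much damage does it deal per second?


DPS = damage * attack_speed
= 150 * 2.2
= 330.0

330.0 DPS


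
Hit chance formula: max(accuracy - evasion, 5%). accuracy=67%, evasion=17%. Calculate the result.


accuracy - evasion = 67 - 17 = 50
Apply floor: max(50, 5) = 50
Hit chance = 50%

50%


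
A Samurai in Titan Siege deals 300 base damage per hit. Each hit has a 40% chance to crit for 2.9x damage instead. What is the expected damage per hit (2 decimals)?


E[dmg] = base * (1 + crit_chance * (crit_mult - 1))
cc as decimal = 40/100 = 0.4
cm - 1 = 2.9 - 1 = 1.9
Bonus factor = 0.4 * 1.9 = 0.76
Total multiplier = 1 + 0.76 = 1.76
Expected damage = 300 * 1.76 = 528.00

528.00 damage


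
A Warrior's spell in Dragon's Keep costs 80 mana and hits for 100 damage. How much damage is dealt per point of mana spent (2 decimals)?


Efficiency = damage / mana
= 100 / 80
= 1.25

1.25 dmg/mana


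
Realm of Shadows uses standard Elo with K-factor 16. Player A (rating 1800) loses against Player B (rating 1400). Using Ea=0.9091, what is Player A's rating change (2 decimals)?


Elo update: delta = K * (S - Ea), where S = 0 (loses)
S - Ea = 0 - 0.9091 = -0.9091
Rating change = 16 * -0.9091
= -14.55

-14.55 rating points


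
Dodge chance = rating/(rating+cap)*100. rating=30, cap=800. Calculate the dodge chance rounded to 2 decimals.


dodge% = 30 / (30 + 800) * 100
= 30 / 830 * 100
= 0.036145 * 100
= 3.61%

3.61%


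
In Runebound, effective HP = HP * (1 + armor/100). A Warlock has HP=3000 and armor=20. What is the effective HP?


EHP = 3000 * (1 + 20/100)
= 3000 * (1 + 0.2)
= 3000 * 1.2
= 3600.0

3600.0 EHP


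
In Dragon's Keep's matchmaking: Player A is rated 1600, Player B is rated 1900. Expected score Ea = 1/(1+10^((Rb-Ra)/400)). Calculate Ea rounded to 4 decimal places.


Elo expected score: Ea = 1/(1 + 10^((Rb-Ra)/400))
Rb - Ra = 1900 - 1600 = 300
(Rb-Ra)/400 = 300/400 = 0.75
10^0.75 = 5.623413
Ea = 1/(1 + 5.623413) = 1/6.623413 = 0.1510

0.1510


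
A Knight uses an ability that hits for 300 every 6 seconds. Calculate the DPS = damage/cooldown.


DPS = damage / cooldown
= 300 / 6
= 50.00

50.00 DPS


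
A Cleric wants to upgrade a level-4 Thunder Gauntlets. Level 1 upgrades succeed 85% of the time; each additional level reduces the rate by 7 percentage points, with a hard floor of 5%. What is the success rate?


raw_rate = 85 - 7 * (4 - 1)
= 85 - 7 * 3
= 85 - 21
= 64
Apply floor: max(64, 5) = 64%

64%


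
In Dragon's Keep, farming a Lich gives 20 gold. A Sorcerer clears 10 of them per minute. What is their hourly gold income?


Gold per minute = 20 * 10 = 200
Gold per hour = 200 * 60 = 12000

12000 gold/hour


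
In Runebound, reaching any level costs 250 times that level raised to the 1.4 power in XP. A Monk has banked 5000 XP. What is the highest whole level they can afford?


XP = 250 * level^1.4, so level = (XP / 250)^(1/1.4)
= (5000 / 250)^(1/1.4)
= 20.0^0.7143
= 8.4978
Floor: level = 8

level 8


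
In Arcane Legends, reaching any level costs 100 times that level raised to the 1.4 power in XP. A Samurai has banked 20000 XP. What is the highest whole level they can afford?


XP = 100 * level^1.4, so level = (XP / 100)^(1/1.4)
= (20000 / 100)^(1/1.4)
= 200.0^0.7143
= 44.0142
Floor: level = 44

level 44


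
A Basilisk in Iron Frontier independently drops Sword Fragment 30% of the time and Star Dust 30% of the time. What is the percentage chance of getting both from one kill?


For independent events, P(both) = P(A) * P(B)
= 30% * 30%
= 900 / 100 %
= 9.0%

9.0%


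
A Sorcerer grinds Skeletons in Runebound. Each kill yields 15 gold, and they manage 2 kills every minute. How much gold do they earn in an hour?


Gold per minute = 15 * 2 = 30
Gold per hour = 30 * 60 = 1800

1800 gold/hour


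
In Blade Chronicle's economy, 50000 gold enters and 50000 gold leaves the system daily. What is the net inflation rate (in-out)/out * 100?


Net gold = 50000 - 50000 = 0
Inflation rate = net / sunk * 100 = 0 / 50000 * 100
= 0.0 * 100
= 0.00%

0.00%


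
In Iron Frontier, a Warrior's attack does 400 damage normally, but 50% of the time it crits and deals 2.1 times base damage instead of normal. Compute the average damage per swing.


E[dmg] = base * (1 + crit_chance * (crit_mult - 1))
cc as decimal = 50/100 = 0.5
cm - 1 = 2.1 - 1 = 1.1
Bonus factor = 0.5 * 1.1 = 0.55
Total multiplier = 1 + 0.55 = 1.55
Expected damage = 400 * 1.55 = 620.00

620.00 damage


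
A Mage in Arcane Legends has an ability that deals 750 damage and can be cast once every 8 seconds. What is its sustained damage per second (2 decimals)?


DPS = damage / cooldown
= 750 / 8
= 93.75

93.75 DPS


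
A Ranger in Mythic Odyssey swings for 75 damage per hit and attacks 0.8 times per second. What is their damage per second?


DPS = damage * attack_speed
= 75 * 0.8
= 60.0

60.0 DPS


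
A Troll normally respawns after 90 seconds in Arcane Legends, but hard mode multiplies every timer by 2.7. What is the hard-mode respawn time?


Respawn time = base * multiplier
= 90 * 2.7
= 243.0 seconds

243.0 seconds


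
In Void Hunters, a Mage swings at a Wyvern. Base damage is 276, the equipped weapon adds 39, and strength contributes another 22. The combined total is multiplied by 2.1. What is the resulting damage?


Sum base + weapon + str = 276 + 39 + 22 = 337
Multiply by 2.1:
337 * 2.1 = 707.7

707.7 damage


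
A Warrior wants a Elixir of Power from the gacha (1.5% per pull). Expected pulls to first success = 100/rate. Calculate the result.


Expected pulls for a geometric distribution = 1/p = 100 / rate%
= 100 / 1.5
= 66.67

66.67 pulls


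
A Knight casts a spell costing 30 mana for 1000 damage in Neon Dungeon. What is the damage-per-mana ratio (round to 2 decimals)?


Efficiency = damage / mana
= 1000 / 30
= 33.33

33.33 dmg/mana


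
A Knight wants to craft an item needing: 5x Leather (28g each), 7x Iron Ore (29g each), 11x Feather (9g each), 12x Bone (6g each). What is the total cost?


Cost breakdown:
  Leather: 5 * 28 = 140
  Iron Ore: 7 * 29 = 203
  Feather: 11 * 9 = 99
  Bone: 12 * 6 = 72
Total = 140 + 203 + 99 + 72 = 514

514 gold


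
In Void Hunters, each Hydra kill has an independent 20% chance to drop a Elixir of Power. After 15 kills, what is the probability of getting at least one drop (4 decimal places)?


P(at least one) = 1 - P(none) = 1 - (1-p)^n
p = 20/100 = 0.2
1 - p = 0.8
(1 - p)^15 = 0.8^15 = 0.035184
P(at least one) = 1 - 0.035184 = 0.9648

0.9648


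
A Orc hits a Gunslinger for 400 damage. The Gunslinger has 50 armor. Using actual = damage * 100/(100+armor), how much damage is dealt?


actual = 400 * 100 / (100 + 50)
= 400 * 100 / 150
= 40000 / 150
= 266.67

266.67 damage


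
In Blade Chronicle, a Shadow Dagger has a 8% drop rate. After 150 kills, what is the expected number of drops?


Expected drops = kills * (drop_rate / 100)
= 150 * (8 / 100)
= 150 * 0.08
= 12.0

12.0 drops


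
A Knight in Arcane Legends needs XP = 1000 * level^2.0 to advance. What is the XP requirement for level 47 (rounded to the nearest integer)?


XP = 1000 * level^2.0
Substitute level = 47:
XP = 1000 * 47^2.0
= 1000 * 2209.0
= 2209000

2209000 XP


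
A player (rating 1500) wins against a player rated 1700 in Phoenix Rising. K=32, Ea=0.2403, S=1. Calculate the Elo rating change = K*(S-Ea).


Elo update: delta = K * (S - Ea), where S = 1 (wins)
S - Ea = 1 - 0.2403 = 0.7597
Rating change = 32 * 0.7597
= 24.31

24.31 rating points


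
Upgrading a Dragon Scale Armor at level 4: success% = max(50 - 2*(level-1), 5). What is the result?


raw_rate = 50 - 2 * (4 - 1)
= 50 - 2 * 3
= 50 - 6
= 44
Apply floor: max(44, 5) = 44%

44%


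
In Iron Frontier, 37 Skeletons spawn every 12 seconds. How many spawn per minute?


Spawns per minute = count * (60 / interval)
= 37 * (60 / 12)
= 37 * 5.0
= 185.0

185.0 per minute


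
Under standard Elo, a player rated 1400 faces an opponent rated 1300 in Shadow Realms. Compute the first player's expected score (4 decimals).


Elo expected score: Ea = 1/(1 + 10^((Rb-Ra)/400))
Rb - Ra = 1300 - 1400 = -100
(Rb-Ra)/400 = -100/400 = -0.25
10^-0.25 = 0.562341
Ea = 1/(1 + 0.562341) = 1/1.562341 = 0.6401

0.6401


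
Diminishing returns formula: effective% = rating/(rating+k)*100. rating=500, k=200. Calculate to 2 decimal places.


effective% = rating / (rating + k) * 100
= 500 / (500 + 200) * 100
= 500 / 700 * 100
= 0.714286 * 100
= 71.43%

71.43%


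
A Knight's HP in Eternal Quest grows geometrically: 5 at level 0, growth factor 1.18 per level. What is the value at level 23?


value = base * growth^level
= 5 * 1.18^23
= 5 * 45.007632
= 225.04

225.04 HP


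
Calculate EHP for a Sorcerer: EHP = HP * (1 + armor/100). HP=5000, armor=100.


EHP = 5000 * (1 + 100/100)
= 5000 * (1 + 1.0)
= 5000 * 2.0
= 10000.0

10000.0 EHP


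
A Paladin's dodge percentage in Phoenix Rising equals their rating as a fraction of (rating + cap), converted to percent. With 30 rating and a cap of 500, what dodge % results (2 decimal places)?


dodge% = 30 / (30 + 500) * 100
= 30 / 530 * 100
= 0.056604 * 100
= 5.66%

5.66%


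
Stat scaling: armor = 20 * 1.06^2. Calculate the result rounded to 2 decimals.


value = base * growth^level
= 20 * 1.06^2
= 20 * 1.1236
= 22.47

22.47 armor


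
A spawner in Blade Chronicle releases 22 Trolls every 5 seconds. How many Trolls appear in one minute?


Spawns per minute = count * (60 / interval)
= 22 * (60 / 5)
= 22 * 12.0
= 264.0

264.0 per minute


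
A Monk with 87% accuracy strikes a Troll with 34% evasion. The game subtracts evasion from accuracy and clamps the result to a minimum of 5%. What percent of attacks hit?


accuracy - evasion = 87 - 34 = 53
Apply floor: max(53, 5) = 53
Hit chance = 53%

53%


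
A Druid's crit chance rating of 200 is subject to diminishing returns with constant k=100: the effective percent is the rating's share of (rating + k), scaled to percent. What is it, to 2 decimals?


effective% = rating / (rating + k) * 100
= 200 / (200 + 100) * 100
= 200 / 300 * 100
= 0.666667 * 100
= 66.67%

66.67%


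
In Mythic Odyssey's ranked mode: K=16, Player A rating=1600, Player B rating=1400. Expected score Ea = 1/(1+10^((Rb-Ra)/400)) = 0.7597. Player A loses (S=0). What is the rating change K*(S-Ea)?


Elo update: delta = K * (S - Ea), where S = 0 (loses)
S - Ea = 0 - 0.7597 = -0.7597
Rating change = 16 * -0.7597
= -12.16

-12.16 rating points


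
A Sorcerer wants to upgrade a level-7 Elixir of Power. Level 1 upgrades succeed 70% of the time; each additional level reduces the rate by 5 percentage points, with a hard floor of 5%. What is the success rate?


raw_rate = 70 - 5 * (7 - 1)
= 70 - 5 * 6
= 70 - 30
= 40
Apply floor: max(40, 5) = 40%

40%


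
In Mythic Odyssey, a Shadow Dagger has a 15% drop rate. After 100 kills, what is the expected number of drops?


Expected drops = kills * (drop_rate / 100)
= 100 * (15 / 100)
= 100 * 0.15
= 15.0

15.0 drops


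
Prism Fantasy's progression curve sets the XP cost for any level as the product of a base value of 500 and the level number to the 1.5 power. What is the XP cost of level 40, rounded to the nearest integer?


XP = 500 * level^1.5
Substitute level = 40:
XP = 500 * 40^1.5
= 500 * 252.9822
= 126491

126491 XP


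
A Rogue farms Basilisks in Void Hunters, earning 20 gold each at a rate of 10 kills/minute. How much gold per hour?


Gold per minute = 20 * 10 = 200
Gold per hour = 200 * 60 = 12000

12000 gold/hour


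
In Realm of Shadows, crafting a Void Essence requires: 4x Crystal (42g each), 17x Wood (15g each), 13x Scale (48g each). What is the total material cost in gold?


Cost breakdown:
  Crystal: 4 * 42 = 168
  Wood: 17 * 15 = 255
  Scale: 13 * 48 = 624
Total = 168 + 255 + 624 = 1047

1047 gold


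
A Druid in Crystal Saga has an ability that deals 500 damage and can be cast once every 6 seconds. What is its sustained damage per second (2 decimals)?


DPS = damage / cooldown
= 500 / 6
= 83.33

83.33 DPS


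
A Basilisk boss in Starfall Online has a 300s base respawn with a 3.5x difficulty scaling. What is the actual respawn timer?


Respawn time = base * multiplier
= 300 * 3.5
= 1050.0 seconds

1050.0 seconds


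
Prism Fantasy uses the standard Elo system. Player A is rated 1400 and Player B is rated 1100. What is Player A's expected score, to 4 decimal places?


Elo expected score: Ea = 1/(1 + 10^((Rb-Ra)/400))
Rb - Ra = 1100 - 1400 = -300
(Rb-Ra)/400 = -300/400 = -0.75
10^-0.75 = 0.177828
Ea = 1/(1 + 0.177828) = 1/1.177828 = 0.8490

0.8490


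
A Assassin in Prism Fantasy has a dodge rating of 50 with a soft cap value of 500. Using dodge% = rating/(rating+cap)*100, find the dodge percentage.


dodge% = 50 / (50 + 500) * 100
= 50 / 550 * 100
= 0.090909 * 100
= 9.09%

9.09%


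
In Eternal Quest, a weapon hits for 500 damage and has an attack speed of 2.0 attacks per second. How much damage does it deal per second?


DPS = damage * attack_speed
= 500 * 2.0
= 1000.0

1000.0 DPS


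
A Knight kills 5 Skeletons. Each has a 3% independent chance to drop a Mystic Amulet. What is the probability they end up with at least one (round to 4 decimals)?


P(at least one) = 1 - P(none) = 1 - (1-p)^n
p = 3/100 = 0.03
1 - p = 0.97
(1 - p)^5 = 0.97^5 = 0.858734
P(at least one) = 1 - 0.858734 = 0.1413

0.1413


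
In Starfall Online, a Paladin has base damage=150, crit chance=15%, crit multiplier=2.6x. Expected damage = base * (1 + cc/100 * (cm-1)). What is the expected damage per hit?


E[dmg] = base * (1 + crit_chance * (crit_mult - 1))
cc as decimal = 15/100 = 0.15
cm - 1 = 2.6 - 1 = 1.6
Bonus factor = 0.15 * 1.6 = 0.24
Total multiplier = 1 + 0.24 = 1.24
Expected damage = 150 * 1.24 = 186.00

186.00 damage


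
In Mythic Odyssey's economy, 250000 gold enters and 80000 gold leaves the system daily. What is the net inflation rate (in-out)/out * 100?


Net gold = 250000 - 80000 = 170000
Inflation rate = net / sunk * 100 = 170000 / 80000 * 100
= 2.125 * 100
= 212.50%

212.50%


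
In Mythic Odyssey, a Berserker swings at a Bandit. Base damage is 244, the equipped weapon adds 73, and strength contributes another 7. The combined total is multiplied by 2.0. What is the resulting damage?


Sum base + weapon + str = 244 + 73 + 7 = 324
Multiply by 2.0:
324 * 2.0 = 648.0

648.0 damage


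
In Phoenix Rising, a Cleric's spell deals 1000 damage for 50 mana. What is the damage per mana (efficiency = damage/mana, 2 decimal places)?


Efficiency = damage / mana
= 1000 / 50
= 20.00

20.00 dmg/mana


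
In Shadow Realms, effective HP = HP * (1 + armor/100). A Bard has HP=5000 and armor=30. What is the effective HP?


EHP = 5000 * (1 + 30/100)
= 5000 * (1 + 0.3)
= 5000 * 1.3
= 6500.0

6500.0 EHP


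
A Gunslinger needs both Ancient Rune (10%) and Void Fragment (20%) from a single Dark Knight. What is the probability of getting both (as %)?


For independent events, P(both) = P(A) * P(B)
= 10% * 20%
= 200 / 100 %
= 2.0%

2.0%


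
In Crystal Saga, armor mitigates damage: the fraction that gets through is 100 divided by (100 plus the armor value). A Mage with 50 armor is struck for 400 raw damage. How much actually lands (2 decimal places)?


actual = 400 * 100 / (100 + 50)
= 400 * 100 / 150
= 40000 / 150
= 266.67

266.67 damage


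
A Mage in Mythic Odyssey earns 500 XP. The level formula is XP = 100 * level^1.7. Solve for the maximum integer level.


XP = 100 * level^1.7, so level = (XP / 100)^(1/1.7)
= (500 / 100)^(1/1.7)
= 5.0^0.5882
= 2.5773
Floor: level = 2

level 2


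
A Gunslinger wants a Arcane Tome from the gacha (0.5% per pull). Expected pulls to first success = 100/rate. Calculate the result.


Expected pulls for a geometric distribution = 1/p = 100 / rate%
= 100 / 0.5
= 200.0

200.0 pulls


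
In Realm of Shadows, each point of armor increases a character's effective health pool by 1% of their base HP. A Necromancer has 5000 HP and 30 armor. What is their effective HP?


EHP = 5000 * (1 + 30/100)
= 5000 * (1 + 0.3)
= 5000 * 1.3
= 6500.0

6500.0 EHP


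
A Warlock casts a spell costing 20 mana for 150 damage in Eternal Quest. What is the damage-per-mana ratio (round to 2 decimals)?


Efficiency = damage / mana
= 150 / 20
= 7.50

7.50 dmg/mana


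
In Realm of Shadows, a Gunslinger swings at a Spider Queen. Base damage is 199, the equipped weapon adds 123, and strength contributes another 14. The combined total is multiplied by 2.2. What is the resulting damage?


Sum base + weapon + str = 199 + 123 + 14 = 336
Multiply by 2.2:
336 * 2.2 = 739.2

739.2 damage


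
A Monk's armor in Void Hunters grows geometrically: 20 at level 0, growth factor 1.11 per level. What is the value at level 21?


value = base * growth^level
= 20 * 1.11^21
= 20 * 8.949166
= 178.98

178.98 armor


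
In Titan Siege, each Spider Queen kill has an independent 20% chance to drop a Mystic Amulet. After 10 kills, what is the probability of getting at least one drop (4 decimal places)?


P(at least one) = 1 - P(none) = 1 - (1-p)^n
p = 20/100 = 0.2
1 - p = 0.8
(1 - p)^10 = 0.8^10 = 0.107374
P(at least one) = 1 - 0.107374 = 0.8926

0.8926


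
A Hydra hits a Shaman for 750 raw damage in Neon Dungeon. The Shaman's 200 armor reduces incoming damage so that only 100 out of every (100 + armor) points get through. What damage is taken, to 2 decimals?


actual = 750 * 100 / (100 + 200)
= 750 * 100 / 300
= 75000 / 300
= 250.00

250.00 damage


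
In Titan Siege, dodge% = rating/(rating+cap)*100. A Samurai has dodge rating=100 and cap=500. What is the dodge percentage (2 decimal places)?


dodge% = 100 / (100 + 500) * 100
= 100 / 600 * 100
= 0.166667 * 100
= 16.67%

16.67%


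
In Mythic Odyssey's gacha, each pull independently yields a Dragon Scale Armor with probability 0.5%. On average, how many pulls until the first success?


Expected pulls for a geometric distribution = 1/p = 100 / rate%
= 100 / 0.5
= 200.0

200.0 pulls


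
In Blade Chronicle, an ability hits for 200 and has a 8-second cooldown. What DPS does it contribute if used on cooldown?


DPS = damage / cooldown
= 200 / 8
= 25.00

25.00 DPS


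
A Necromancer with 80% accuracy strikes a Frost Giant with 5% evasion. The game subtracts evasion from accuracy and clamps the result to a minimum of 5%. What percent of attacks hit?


accuracy - evasion = 80 - 5 = 75
Apply floor: max(75, 5) = 75
Hit chance = 75%

75%


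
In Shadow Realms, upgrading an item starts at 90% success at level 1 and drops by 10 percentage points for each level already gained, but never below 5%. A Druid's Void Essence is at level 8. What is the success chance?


raw_rate = 90 - 10 * (8 - 1)
= 90 - 10 * 7
= 90 - 70
= 20
Apply floor: max(20, 5) = 20%

20%


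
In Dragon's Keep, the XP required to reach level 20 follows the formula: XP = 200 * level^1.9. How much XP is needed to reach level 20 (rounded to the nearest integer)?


XP = 200 * level^1.9
Substitute level = 20:
XP = 200 * 20^1.9
= 200 * 296.4538
= 59291

59291 XP


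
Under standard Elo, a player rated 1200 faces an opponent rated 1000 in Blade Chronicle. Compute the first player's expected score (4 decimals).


Elo expected score: Ea = 1/(1 + 10^((Rb-Ra)/400))
Rb - Ra = 1000 - 1200 = -200
(Rb-Ra)/400 = -200/400 = -0.5
10^-0.5 = 0.316228
Ea = 1/(1 + 0.316228) = 1/1.316228 = 0.7597

0.7597


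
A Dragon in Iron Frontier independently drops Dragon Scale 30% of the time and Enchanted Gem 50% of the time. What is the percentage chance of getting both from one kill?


For independent events, P(both) = P(A) * P(B)
= 30% * 50%
= 1500 / 100 %
= 15.0%

15.0%


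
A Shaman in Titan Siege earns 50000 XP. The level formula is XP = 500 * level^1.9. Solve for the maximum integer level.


XP = 500 * level^1.9, so level = (XP / 500)^(1/1.9)
= (50000 / 500)^(1/1.9)
= 100.0^0.5263
= 11.2884
Floor: level = 11

level 11


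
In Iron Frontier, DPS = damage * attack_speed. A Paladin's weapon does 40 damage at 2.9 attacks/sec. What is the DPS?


DPS = damage * attack_speed
= 40 * 2.9
= 116.0

116.0 DPS


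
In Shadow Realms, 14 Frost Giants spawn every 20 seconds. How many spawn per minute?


Spawns per minute = count * (60 / interval)
= 14 * (60 / 20)
= 14 * 3.0
= 42.0

42.0 per minute


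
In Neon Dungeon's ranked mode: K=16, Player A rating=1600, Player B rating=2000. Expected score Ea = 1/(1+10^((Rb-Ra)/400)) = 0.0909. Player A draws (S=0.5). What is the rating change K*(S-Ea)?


Elo update: delta = K * (S - Ea), where S = 0.5 (draws)
S - Ea = 0.5 - 0.0909 = 0.4091
Rating change = 16 * 0.4091
= 6.55

6.55 rating points


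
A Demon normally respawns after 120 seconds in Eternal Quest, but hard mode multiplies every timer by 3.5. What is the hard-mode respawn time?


Respawn time = base * multiplier
= 120 * 3.5
= 420.0 seconds

420.0 seconds


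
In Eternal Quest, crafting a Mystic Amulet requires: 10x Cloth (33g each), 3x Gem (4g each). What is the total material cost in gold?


Cost breakdown:
  Cloth: 10 * 33 = 330
  Gem: 3 * 4 = 12
Total = 330 + 12 = 342

342 gold
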